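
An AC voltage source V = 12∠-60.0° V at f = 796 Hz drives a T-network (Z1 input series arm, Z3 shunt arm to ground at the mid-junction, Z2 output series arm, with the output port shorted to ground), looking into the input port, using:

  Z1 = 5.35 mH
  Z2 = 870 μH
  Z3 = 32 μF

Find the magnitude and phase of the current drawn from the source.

Step 1 — Angular frequency: ω = 2π·f = 2π·796 = 5001 rad/s.
Step 2 — Component impedances:
  Z1: Z = jωL = j·5001·0.00535 = 0 + j26.76 Ω
  Z2: Z = jωL = j·5001·0.00087 = 0 + j4.351 Ω
  Z3: Z = 1/(jωC) = -j/(ω·C) = 0 - j6.248 Ω
Step 3 — With the output port shorted to ground, the output series arm Z2 runs from the junction to ground; the shunt arm Z3 also runs from the junction to ground. They appear in parallel: Z3 || Z2 = 0 + j14.33 Ω.
Step 4 — Series with input arm Z1: Z_in = Z1 + (Z3 || Z2) = 0 + j41.09 Ω = 41.09∠90.0° Ω.
Step 5 — Source phasor: V = 12∠-60.0° V = 6 - j10.39 V.
Step 6 — Ohm's law: I = V / Z_total = (6 - j10.39) / (0 + j41.09) = -0.2529 - j0.146 A.
Step 7 — Convert to polar: |I| = 0.292 A, ∠I = -150.0°.

I = 0.292∠-150.0° A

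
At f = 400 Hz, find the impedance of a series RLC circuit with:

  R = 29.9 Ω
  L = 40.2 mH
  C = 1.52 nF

Step 1 — Angular frequency: ω = 2π·f = 2π·400 = 2513 rad/s.
Step 2 — Component impedances:
  R: Z = R = 29.9 Ω
  L: Z = jωL = j·2513·0.0402 = 0 + j101 Ω
  C: Z = 1/(jωC) = -j/(ω·C) = 0 - j2.618e+05 Ω
Step 3 — Series combination: Z_total = R + L + C = 29.9 - j2.617e+05 Ω = 2.617e+05∠-90.0° Ω.

Z = 29.9 - j2.617e+05 Ω = 2.617e+05∠-90.0° Ω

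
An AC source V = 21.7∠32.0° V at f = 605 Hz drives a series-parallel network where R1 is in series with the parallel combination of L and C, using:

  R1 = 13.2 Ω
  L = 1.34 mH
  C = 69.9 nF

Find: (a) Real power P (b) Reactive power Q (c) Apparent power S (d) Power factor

Step 1 — Angular frequency: ω = 2π·f = 2π·605 = 3801 rad/s.
Step 2 — Component impedances:
  R1: Z = R = 13.2 Ω
  L: Z = jωL = j·3801·0.00134 = 0 + j5.094 Ω
  C: Z = 1/(jωC) = -j/(ω·C) = 0 - j3763 Ω
Step 3 — Parallel branch: L || C = 1/(1/L + 1/C) = 0 + j5.101 Ω.
Step 4 — Series with R1: Z_total = R1 + (L || C) = 13.2 + j5.101 Ω = 14.15∠21.1° Ω.
Step 5 — Source phasor: V = 21.7∠32.0° V = 18.4 + j11.5 V.
Step 6 — Current: I = V / Z = 1.506 + j0.2892 A = 1.533∠10.9° A.
Step 7 — Complex power: S = V·I* = 31.04 + j11.99 VA.
Step 8 — Real power: P = Re(S) = 31.04 W.
Step 9 — Reactive power: Q = Im(S) = 11.99 VAR.
Step 10 — Apparent power: |S| = 33.28 VA.
Step 11 — Power factor: PF = P/|S| = 0.9328 (lagging).

(a) P = 31.04 W  (b) Q = 11.99 VAR  (c) S = 33.28 VA  (d) PF = 0.9328 (lagging)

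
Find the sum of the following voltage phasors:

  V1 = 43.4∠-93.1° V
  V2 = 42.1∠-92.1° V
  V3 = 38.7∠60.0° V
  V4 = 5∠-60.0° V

Step 1 — Convert each phasor to rectangular form:
  V1 = 43.4·(cos(-93.1°) + j·sin(-93.1°)) = -2.347 - j43.34 V
  V2 = 42.1·(cos(-92.1°) + j·sin(-92.1°)) = -1.543 - j42.07 V
  V3 = 38.7·(cos(60.0°) + j·sin(60.0°)) = 19.35 + j33.52 V
  V4 = 5·(cos(-60.0°) + j·sin(-60.0°)) = 2.5 - j4.33 V
Step 2 — Sum components: V_total = 17.96 - j56.22 V.
Step 3 — Convert to polar: |V_total| = 59.02 V, ∠V_total = -72.3°.

V_total = 59.02∠-72.3° V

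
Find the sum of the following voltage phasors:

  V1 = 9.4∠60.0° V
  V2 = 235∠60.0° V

Step 1 — Convert each phasor to rectangular form:
  V1 = 9.4·(cos(60.0°) + j·sin(60.0°)) = 4.7 + j8.141 V
  V2 = 235·(cos(60.0°) + j·sin(60.0°)) = 117.5 + j203.5 V
Step 2 — Sum components: V_total = 122.2 + j211.7 V.
Step 3 — Convert to polar: |V_total| = 244.4 V, ∠V_total = 60.0°.

V_total = 244.4∠60.0° V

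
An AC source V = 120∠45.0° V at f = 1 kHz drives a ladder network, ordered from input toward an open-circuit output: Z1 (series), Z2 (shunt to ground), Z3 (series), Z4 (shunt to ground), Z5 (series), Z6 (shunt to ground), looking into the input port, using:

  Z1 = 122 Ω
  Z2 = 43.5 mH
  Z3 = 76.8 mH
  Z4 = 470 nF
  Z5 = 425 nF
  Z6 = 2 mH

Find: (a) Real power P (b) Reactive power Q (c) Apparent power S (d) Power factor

Step 1 — Angular frequency: ω = 2π·f = 2π·1000 = 6283 rad/s.
Step 2 — Component impedances:
  Z1: Z = R = 122 Ω
  Z2: Z = jωL = j·6283·0.0435 = 0 + j273.3 Ω
  Z3: Z = jωL = j·6283·0.0768 = 0 + j482.5 Ω
  Z4: Z = 1/(jωC) = -j/(ω·C) = 0 - j338.6 Ω
  Z5: Z = 1/(jωC) = -j/(ω·C) = 0 - j374.5 Ω
  Z6: Z = jωL = j·6283·0.002 = 0 + j12.57 Ω
Step 3 — Ladder network (open output): work backward from the far end, alternating series and parallel combinations. Z_in = 122 + j144.7 Ω = 189.3∠49.9° Ω.
Step 4 — Source phasor: V = 120∠45.0° V = 84.85 + j84.85 V.
Step 5 — Current: I = V / Z = 0.6317 - j0.05382 A = 0.634∠-4.9° A.
Step 6 — Complex power: S = V·I* = 49.03 + j58.17 VA.
Step 7 — Real power: P = Re(S) = 49.03 W.
Step 8 — Reactive power: Q = Im(S) = 58.17 VAR.
Step 9 — Apparent power: |S| = 76.08 VA.
Step 10 — Power factor: PF = P/|S| = 0.6445 (lagging).

(a) P = 49.03 W  (b) Q = 58.17 VAR  (c) S = 76.08 VA  (d) PF = 0.6445 (lagging)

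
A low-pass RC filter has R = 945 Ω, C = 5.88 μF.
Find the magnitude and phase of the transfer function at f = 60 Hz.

Step 1 — Angular frequency: ω = 2π·60 = 377 rad/s.
Step 2 — Transfer function: H(jω) = 1/(1 + jωRC).
Step 3 — Denominator: 1 + jωRC = 1 + j·377·945·5.88e-06 = 1 + j2.095.
Step 4 — H = 0.1856 - j0.3888.
Step 5 — Magnitude: |H| = 0.4308 (-7.3 dB); phase: φ = -64.5°.

|H| = 0.4308 (-7.3 dB), φ = -64.5°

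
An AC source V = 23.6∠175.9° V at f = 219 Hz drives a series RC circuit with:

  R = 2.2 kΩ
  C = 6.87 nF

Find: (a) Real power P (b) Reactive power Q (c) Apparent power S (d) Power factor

Step 1 — Angular frequency: ω = 2π·f = 2π·219 = 1376 rad/s.
Step 2 — Component impedances:
  R: Z = R = 2200 Ω
  C: Z = 1/(jωC) = -j/(ω·C) = 0 - j1.058e+05 Ω
Step 3 — Series combination: Z_total = R + C = 2200 - j1.058e+05 Ω = 1.058e+05∠-88.8° Ω.
Step 4 — Source phasor: V = 23.6∠175.9° V = -23.54 + j1.687 V.
Step 5 — Current: I = V / Z = -2.057e-05 - j0.0002221 A = 0.000223∠-95.3° A.
Step 6 — Complex power: S = V·I* = 0.0001095 - j0.005263 VA.
Step 7 — Real power: P = Re(S) = 0.0001095 W.
Step 8 — Reactive power: Q = Im(S) = -0.005263 VAR.
Step 9 — Apparent power: |S| = 0.005264 VA.
Step 10 — Power factor: PF = P/|S| = 0.02079 (leading).

(a) P = 0.0001095 W  (b) Q = -0.005263 VAR  (c) S = 0.005264 VA  (d) PF = 0.02079 (leading)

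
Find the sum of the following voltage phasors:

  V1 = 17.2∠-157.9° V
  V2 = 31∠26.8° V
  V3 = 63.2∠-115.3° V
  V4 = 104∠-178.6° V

Step 1 — Convert each phasor to rectangular form:
  V1 = 17.2·(cos(-157.9°) + j·sin(-157.9°)) = -15.94 - j6.471 V
  V2 = 31·(cos(26.8°) + j·sin(26.8°)) = 27.67 + j13.98 V
  V3 = 63.2·(cos(-115.3°) + j·sin(-115.3°)) = -27.01 - j57.14 V
  V4 = 104·(cos(-178.6°) + j·sin(-178.6°)) = -104 - j2.541 V
Step 2 — Sum components: V_total = -119.2 - j52.17 V.
Step 3 — Convert to polar: |V_total| = 130.2 V, ∠V_total = -156.4°.

V_total = 130.2∠-156.4° V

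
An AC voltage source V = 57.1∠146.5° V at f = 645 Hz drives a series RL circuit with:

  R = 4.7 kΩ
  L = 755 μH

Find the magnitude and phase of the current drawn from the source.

Step 1 — Angular frequency: ω = 2π·f = 2π·645 = 4053 rad/s.
Step 2 — Component impedances:
  R: Z = R = 4700 Ω
  L: Z = jωL = j·4053·0.000755 = 0 + j3.06 Ω
Step 3 — Series combination: Z_total = R + L = 4700 + j3.06 Ω = 4700∠0.0° Ω.
Step 4 — Source phasor: V = 57.1∠146.5° V = -47.61 + j31.52 V.
Step 5 — Ohm's law: I = V / Z_total = (-47.61 + j31.52) / (4700 + j3.06) = -0.01013 + j0.006712 A.
Step 6 — Convert to polar: |I| = 0.01215 A, ∠I = 146.5°.

I = 0.01215∠146.5° A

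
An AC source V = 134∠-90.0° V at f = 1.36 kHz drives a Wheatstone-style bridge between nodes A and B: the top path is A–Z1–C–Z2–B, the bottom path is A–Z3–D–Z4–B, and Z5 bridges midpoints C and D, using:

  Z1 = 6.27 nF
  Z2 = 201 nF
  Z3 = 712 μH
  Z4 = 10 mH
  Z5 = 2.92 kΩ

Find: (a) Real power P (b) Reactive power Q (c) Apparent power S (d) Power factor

Step 1 — Angular frequency: ω = 2π·f = 2π·1360 = 8545 rad/s.
Step 2 — Component impedances:
  Z1: Z = 1/(jωC) = -j/(ω·C) = 0 - j1.866e+04 Ω
  Z2: Z = 1/(jωC) = -j/(ω·C) = 0 - j582.2 Ω
  Z3: Z = jωL = j·8545·0.000712 = 0 + j6.084 Ω
  Z4: Z = jωL = j·8545·0.01 = 0 + j85.45 Ω
  Z5: Z = R = 2920 Ω
Step 3 — Bridge requires nodal analysis (the Z5 bridge couples midpoints C and D, so the two paths cannot be reduced to a simple series/parallel combination). Setting node B to ground and injecting 1 A at node A, the 3-node admittance system at A, C, D solves to V_A = Z_AB = 2.3 + j92.35 Ω = 92.38∠88.6° Ω.
Step 4 — Source phasor: V = 134∠-90.0° V = 0 - j134 V.
Step 5 — Current: I = V / Z = -1.45 - j0.03612 A = 1.45∠-178.6° A.
Step 6 — Complex power: S = V·I* = 4.84 + j194.3 VA.
Step 7 — Real power: P = Re(S) = 4.84 W.
Step 8 — Reactive power: Q = Im(S) = 194.3 VAR.
Step 9 — Apparent power: |S| = 194.4 VA.
Step 10 — Power factor: PF = P/|S| = 0.0249 (lagging).

(a) P = 4.84 W  (b) Q = 194.3 VAR  (c) S = 194.4 VA  (d) PF = 0.0249 (lagging)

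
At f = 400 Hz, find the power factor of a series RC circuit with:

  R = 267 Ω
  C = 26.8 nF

Step 1 — Angular frequency: ω = 2π·f = 2π·400 = 2513 rad/s.
Step 2 — Component impedances:
  R: Z = R = 267 Ω
  C: Z = 1/(jωC) = -j/(ω·C) = 0 - j1.485e+04 Ω
Step 3 — Series combination: Z_total = R + C = 267 - j1.485e+04 Ω = 1.485e+04∠-89.0° Ω.
Step 4 — Power factor: PF = cos(φ) = Re(Z)/|Z| = 267/1.485e+04 = 0.01798.
Step 5 — Type: Im(Z) = -1.485e+04 ⇒ leading (phase φ = -89.0°).

PF = 0.01798 (leading, φ = -89.0°)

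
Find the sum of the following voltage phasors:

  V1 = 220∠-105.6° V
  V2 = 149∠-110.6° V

Step 1 — Convert each phasor to rectangular form:
  V1 = 220·(cos(-105.6°) + j·sin(-105.6°)) = -59.16 - j211.9 V
  V2 = 149·(cos(-110.6°) + j·sin(-110.6°)) = -52.42 - j139.5 V
Step 2 — Sum components: V_total = -111.6 - j351.4 V.
Step 3 — Convert to polar: |V_total| = 368.7 V, ∠V_total = -107.6°.

V_total = 368.7∠-107.6° V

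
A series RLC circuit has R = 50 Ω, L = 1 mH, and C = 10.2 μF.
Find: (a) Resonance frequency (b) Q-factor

Step 1 — Resonance condition Im(Z)=0 gives ω₀ = 1/√(LC).
Step 2 — ω₀ = 1/√(0.001·1.02e-05) = 9901 rad/s.
Step 3 — f₀ = ω₀/(2π) = 1576 Hz.
Step 4 — Series Q: Q = ω₀L/R = 9901·0.001/50 = 0.198.

(a) f₀ = 1576 Hz  (b) Q = 0.198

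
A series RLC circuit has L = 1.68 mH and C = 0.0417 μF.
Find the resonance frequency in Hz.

Step 1 — Resonance condition Im(Z)=0 gives ω₀ = 1/√(LC).
Step 2 — ω₀ = 1/√(0.00168·4.17e-08) = 1.195e+05 rad/s.
Step 3 — f₀ = ω₀/(2π) = 1.902e+04 Hz.

f₀ = 1.902e+04 Hz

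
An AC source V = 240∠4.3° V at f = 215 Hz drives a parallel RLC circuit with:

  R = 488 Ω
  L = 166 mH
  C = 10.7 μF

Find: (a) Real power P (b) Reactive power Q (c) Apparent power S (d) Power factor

Step 1 — Angular frequency: ω = 2π·f = 2π·215 = 1351 rad/s.
Step 2 — Component impedances:
  R: Z = R = 488 Ω
  L: Z = jωL = j·1351·0.166 = 0 + j224.2 Ω
  C: Z = 1/(jωC) = -j/(ω·C) = 0 - j69.18 Ω
Step 3 — Parallel combination: 1/Z_total = 1/R + 1/L + 1/C; Z_total = 19.68 - j96.01 Ω = 98.01∠-78.4° Ω.
Step 4 — Source phasor: V = 240∠4.3° V = 239.3 + j17.99 V.
Step 5 — Current: I = V / Z = 0.3106 + j2.429 A = 2.449∠82.7° A.
Step 6 — Complex power: S = V·I* = 118 - j575.7 VA.
Step 7 — Real power: P = Re(S) = 118 W.
Step 8 — Reactive power: Q = Im(S) = -575.7 VAR.
Step 9 — Apparent power: |S| = 587.7 VA.
Step 10 — Power factor: PF = P/|S| = 0.2008 (leading).

(a) P = 118 W  (b) Q = -575.7 VAR  (c) S = 587.7 VA  (d) PF = 0.2008 (leading)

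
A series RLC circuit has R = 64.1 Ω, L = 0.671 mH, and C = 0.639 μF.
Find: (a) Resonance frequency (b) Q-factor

Step 1 — Resonance condition Im(Z)=0 gives ω₀ = 1/√(LC).
Step 2 — ω₀ = 1/√(0.000671·6.39e-07) = 4.829e+04 rad/s.
Step 3 — f₀ = ω₀/(2π) = 7686 Hz.
Step 4 — Series Q: Q = ω₀L/R = 4.829e+04·0.000671/64.1 = 0.5055.

(a) f₀ = 7686 Hz  (b) Q = 0.5055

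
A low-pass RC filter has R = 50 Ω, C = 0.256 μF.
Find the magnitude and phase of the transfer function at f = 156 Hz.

Step 1 — Angular frequency: ω = 2π·156 = 980.2 rad/s.
Step 2 — Transfer function: H(jω) = 1/(1 + jωRC).
Step 3 — Denominator: 1 + jωRC = 1 + j·980.2·50·2.56e-07 = 1 + j0.01255.
Step 4 — H = 0.9998 - j0.01254.
Step 5 — Magnitude: |H| = 0.9999 (-0.0 dB); phase: φ = -0.7°.

|H| = 0.9999 (-0.0 dB), φ = -0.7°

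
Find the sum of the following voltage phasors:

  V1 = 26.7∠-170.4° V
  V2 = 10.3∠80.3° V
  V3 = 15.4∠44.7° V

Step 1 — Convert each phasor to rectangular form:
  V1 = 26.7·(cos(-170.4°) + j·sin(-170.4°)) = -26.33 - j4.453 V
  V2 = 10.3·(cos(80.3°) + j·sin(80.3°)) = 1.735 + j10.15 V
  V3 = 15.4·(cos(44.7°) + j·sin(44.7°)) = 10.95 + j10.83 V
Step 2 — Sum components: V_total = -13.64 + j16.53 V.
Step 3 — Convert to polar: |V_total| = 21.44 V, ∠V_total = 129.5°.

V_total = 21.44∠129.5° V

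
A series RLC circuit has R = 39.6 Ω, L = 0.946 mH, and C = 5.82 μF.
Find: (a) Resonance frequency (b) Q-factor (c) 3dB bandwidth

Step 1 — Resonance: ω₀ = 1/√(LC) = 1/√(0.000946·5.82e-06) = 1.348e+04 rad/s.
Step 2 — f₀ = ω₀/(2π) = 2145 Hz.
Step 3 — Series Q: Q = ω₀L/R = 1.348e+04·0.000946/39.6 = 0.322.
Step 4 — Bandwidth: Δω = ω₀/Q = 4.186e+04 rad/s; BW = Δω/(2π) = 6662 Hz.

(a) f₀ = 2145 Hz  (b) Q = 0.322  (c) BW = 6662 Hz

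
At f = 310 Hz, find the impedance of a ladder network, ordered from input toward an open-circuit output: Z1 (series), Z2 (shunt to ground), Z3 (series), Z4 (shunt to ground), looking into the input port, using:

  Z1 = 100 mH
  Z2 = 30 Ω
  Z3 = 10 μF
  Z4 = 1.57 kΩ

Step 1 — Angular frequency: ω = 2π·f = 2π·310 = 1948 rad/s.
Step 2 — Component impedances:
  Z1: Z = jωL = j·1948·0.1 = 0 + j194.8 Ω
  Z2: Z = R = 30 Ω
  Z3: Z = 1/(jωC) = -j/(ω·C) = 0 - j51.34 Ω
  Z4: Z = R = 1570 Ω
Step 3 — Ladder network (open output): work backward from the far end, alternating series and parallel combinations. Z_in = 29.44 + j194.8 Ω = 197∠81.4° Ω.

Z = 29.44 + j194.8 Ω = 197∠81.4° Ω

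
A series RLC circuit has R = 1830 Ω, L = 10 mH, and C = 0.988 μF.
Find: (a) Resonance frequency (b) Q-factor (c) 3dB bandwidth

Step 1 — Resonance condition Im(Z)=0 gives ω₀ = 1/√(LC).
Step 2 — ω₀ = 1/√(0.01·9.88e-07) = 1.006e+04 rad/s.
Step 3 — f₀ = ω₀/(2π) = 1601 Hz.
Step 4 — Series Q: Q = ω₀L/R = 1.006e+04·0.01/1830 = 0.05498.
Step 5 — 3dB bandwidth: Δω = ω₀/Q = 1.83e+05 rad/s; BW = Δω/(2π) = 2.913e+04 Hz.

(a) f₀ = 1601 Hz  (b) Q = 0.05498  (c) BW = 2.913e+04 Hz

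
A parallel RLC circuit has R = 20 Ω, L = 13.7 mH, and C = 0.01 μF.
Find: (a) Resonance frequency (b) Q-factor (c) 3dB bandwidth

Step 1 — Resonance: ω₀ = 1/√(LC) = 1/√(0.0137·1e-08) = 8.544e+04 rad/s.
Step 2 — f₀ = ω₀/(2π) = 1.36e+04 Hz.
Step 3 — Parallel Q: Q = R/(ω₀L) = 20/(8.544e+04·0.0137) = 0.01709.
Step 4 — Bandwidth: Δω = ω₀/Q = 5e+06 rad/s; BW = Δω/(2π) = 7.958e+05 Hz.

(a) f₀ = 1.36e+04 Hz  (b) Q = 0.01709  (c) BW = 7.958e+05 Hz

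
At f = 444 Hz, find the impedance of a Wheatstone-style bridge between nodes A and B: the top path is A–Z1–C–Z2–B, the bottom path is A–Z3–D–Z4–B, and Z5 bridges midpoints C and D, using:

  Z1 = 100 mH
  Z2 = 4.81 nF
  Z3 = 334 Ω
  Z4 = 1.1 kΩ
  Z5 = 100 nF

Step 1 — Angular frequency: ω = 2π·f = 2π·444 = 2790 rad/s.
Step 2 — Component impedances:
  Z1: Z = jωL = j·2790·0.1 = 0 + j279 Ω
  Z2: Z = 1/(jωC) = -j/(ω·C) = 0 - j7.452e+04 Ω
  Z3: Z = R = 334 Ω
  Z4: Z = R = 1100 Ω
  Z5: Z = 1/(jωC) = -j/(ω·C) = 0 - j3585 Ω
Step 3 — Bridge requires nodal analysis (the Z5 bridge couples midpoints C and D, so the two paths cannot be reduced to a simple series/parallel combination). Setting node B to ground and injecting 1 A at node A, the 3-node admittance system at A, C, D solves to V_A = Z_AB = 1429 - j62 Ω = 1430∠-2.5° Ω.

Z = 1429 - j62 Ω = 1430∠-2.5° Ω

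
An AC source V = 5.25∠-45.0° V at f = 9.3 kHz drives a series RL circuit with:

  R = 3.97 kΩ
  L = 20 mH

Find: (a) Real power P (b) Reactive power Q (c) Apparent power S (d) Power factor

Step 1 — Angular frequency: ω = 2π·f = 2π·9300 = 5.843e+04 rad/s.
Step 2 — Component impedances:
  R: Z = R = 3970 Ω
  L: Z = jωL = j·5.843e+04·0.02 = 0 + j1169 Ω
Step 3 — Series combination: Z_total = R + L = 3970 + j1169 Ω = 4138∠16.4° Ω.
Step 4 — Source phasor: V = 5.25∠-45.0° V = 3.712 - j3.712 V.
Step 5 — Current: I = V / Z = 0.0006072 - j0.001114 A = 0.001269∠-61.4° A.
Step 6 — Complex power: S = V·I* = 0.006389 + j0.001881 VA.
Step 7 — Real power: P = Re(S) = 0.006389 W.
Step 8 — Reactive power: Q = Im(S) = 0.001881 VAR.
Step 9 — Apparent power: |S| = 0.00666 VA.
Step 10 — Power factor: PF = P/|S| = 0.9593 (lagging).

(a) P = 0.006389 W  (b) Q = 0.001881 VAR  (c) S = 0.00666 VA  (d) PF = 0.9593 (lagging)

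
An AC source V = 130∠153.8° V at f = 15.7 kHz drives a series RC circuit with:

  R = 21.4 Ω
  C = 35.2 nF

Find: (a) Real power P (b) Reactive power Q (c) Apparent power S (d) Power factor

Step 1 — Angular frequency: ω = 2π·f = 2π·1.57e+04 = 9.865e+04 rad/s.
Step 2 — Component impedances:
  R: Z = R = 21.4 Ω
  C: Z = 1/(jωC) = -j/(ω·C) = 0 - j288 Ω
Step 3 — Series combination: Z_total = R + C = 21.4 - j288 Ω = 288.8∠-85.8° Ω.
Step 4 — Source phasor: V = 130∠153.8° V = -116.6 + j57.4 V.
Step 5 — Current: I = V / Z = -0.2281 - j0.3881 A = 0.4502∠-120.4° A.
Step 6 — Complex power: S = V·I* = 4.337 - j58.36 VA.
Step 7 — Real power: P = Re(S) = 4.337 W.
Step 8 — Reactive power: Q = Im(S) = -58.36 VAR.
Step 9 — Apparent power: |S| = 58.52 VA.
Step 10 — Power factor: PF = P/|S| = 0.0741 (leading).

(a) P = 4.337 W  (b) Q = -58.36 VAR  (c) S = 58.52 VA  (d) PF = 0.0741 (leading)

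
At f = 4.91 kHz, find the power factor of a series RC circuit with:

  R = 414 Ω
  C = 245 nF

Step 1 — Angular frequency: ω = 2π·f = 2π·4910 = 3.085e+04 rad/s.
Step 2 — Component impedances:
  R: Z = R = 414 Ω
  C: Z = 1/(jωC) = -j/(ω·C) = 0 - j132.3 Ω
Step 3 — Series combination: Z_total = R + C = 414 - j132.3 Ω = 434.6∠-17.7° Ω.
Step 4 — Power factor: PF = cos(φ) = Re(Z)/|Z| = 414/434.63 = 0.9525.
Step 5 — Type: Im(Z) = -132.3 ⇒ leading (phase φ = -17.7°).

PF = 0.9525 (leading, φ = -17.7°)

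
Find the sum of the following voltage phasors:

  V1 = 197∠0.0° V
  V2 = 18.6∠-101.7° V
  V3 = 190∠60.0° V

Step 1 — Convert each phasor to rectangular form:
  V1 = 197·(cos(0.0°) + j·sin(0.0°)) = 197 V
  V2 = 18.6·(cos(-101.7°) + j·sin(-101.7°)) = -3.772 - j18.21 V
  V3 = 190·(cos(60.0°) + j·sin(60.0°)) = 95 + j164.5 V
Step 2 — Sum components: V_total = 288.2 + j146.3 V.
Step 3 — Convert to polar: |V_total| = 323.2 V, ∠V_total = 26.9°.

V_total = 323.2∠26.9° V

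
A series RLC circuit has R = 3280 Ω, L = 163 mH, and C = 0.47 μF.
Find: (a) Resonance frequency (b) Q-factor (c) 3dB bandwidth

Step 1 — Resonance condition Im(Z)=0 gives ω₀ = 1/√(LC).
Step 2 — ω₀ = 1/√(0.163·4.7e-07) = 3613 rad/s.
Step 3 — f₀ = ω₀/(2π) = 575 Hz.
Step 4 — Series Q: Q = ω₀L/R = 3613·0.163/3280 = 0.1795.
Step 5 — 3dB bandwidth: Δω = ω₀/Q = 2.012e+04 rad/s; BW = Δω/(2π) = 3203 Hz.

(a) f₀ = 575 Hz  (b) Q = 0.1795  (c) BW = 3203 Hz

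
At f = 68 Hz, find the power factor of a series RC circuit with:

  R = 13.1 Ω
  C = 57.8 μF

Step 1 — Angular frequency: ω = 2π·f = 2π·68 = 427.3 rad/s.
Step 2 — Component impedances:
  R: Z = R = 13.1 Ω
  C: Z = 1/(jωC) = -j/(ω·C) = 0 - j40.49 Ω
Step 3 — Series combination: Z_total = R + C = 13.1 - j40.49 Ω = 42.56∠-72.1° Ω.
Step 4 — Power factor: PF = cos(φ) = Re(Z)/|Z| = 13.1/42.56 = 0.3078.
Step 5 — Type: Im(Z) = -40.49 ⇒ leading (phase φ = -72.1°).

PF = 0.3078 (leading, φ = -72.1°)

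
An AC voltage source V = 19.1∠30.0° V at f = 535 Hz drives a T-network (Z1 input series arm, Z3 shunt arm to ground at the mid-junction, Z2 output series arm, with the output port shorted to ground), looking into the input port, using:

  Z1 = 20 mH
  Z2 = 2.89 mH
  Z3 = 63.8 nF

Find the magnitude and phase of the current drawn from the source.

Step 1 — Angular frequency: ω = 2π·f = 2π·535 = 3362 rad/s.
Step 2 — Component impedances:
  Z1: Z = jωL = j·3362·0.02 = 0 + j67.23 Ω
  Z2: Z = jωL = j·3362·0.00289 = 0 + j9.715 Ω
  Z3: Z = 1/(jωC) = -j/(ω·C) = 0 - j4663 Ω
Step 3 — With the output port shorted to ground, the output series arm Z2 runs from the junction to ground; the shunt arm Z3 also runs from the junction to ground. They appear in parallel: Z3 || Z2 = 0 + j9.735 Ω.
Step 4 — Series with input arm Z1: Z_in = Z1 + (Z3 || Z2) = 0 + j76.97 Ω = 76.97∠90.0° Ω.
Step 5 — Source phasor: V = 19.1∠30.0° V = 16.54 + j9.55 V.
Step 6 — Ohm's law: I = V / Z_total = (16.54 + j9.55) / (0 + j76.97) = 0.1241 - j0.2149 A.
Step 7 — Convert to polar: |I| = 0.2482 A, ∠I = -60.0°.

I = 0.2482∠-60.0° A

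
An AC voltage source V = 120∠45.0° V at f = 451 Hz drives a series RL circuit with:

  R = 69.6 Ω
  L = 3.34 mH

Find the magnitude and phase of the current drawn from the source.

Step 1 — Angular frequency: ω = 2π·f = 2π·451 = 2834 rad/s.
Step 2 — Component impedances:
  R: Z = R = 69.6 Ω
  L: Z = jωL = j·2834·0.00334 = 0 + j9.465 Ω
Step 3 — Series combination: Z_total = R + L = 69.6 + j9.465 Ω = 70.24∠7.7° Ω.
Step 4 — Source phasor: V = 120∠45.0° V = 84.85 + j84.85 V.
Step 5 — Ohm's law: I = V / Z_total = (84.85 + j84.85) / (69.6 + j9.465) = 1.36 + j1.034 A.
Step 6 — Convert to polar: |I| = 1.708 A, ∠I = 37.3°.

I = 1.708∠37.3° A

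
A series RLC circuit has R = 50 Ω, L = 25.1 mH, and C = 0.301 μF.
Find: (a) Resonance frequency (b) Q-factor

Step 1 — Resonance condition Im(Z)=0 gives ω₀ = 1/√(LC).
Step 2 — ω₀ = 1/√(0.0251·3.01e-07) = 1.15e+04 rad/s.
Step 3 — f₀ = ω₀/(2π) = 1831 Hz.
Step 4 — Series Q: Q = ω₀L/R = 1.15e+04·0.0251/50 = 5.775.

(a) f₀ = 1831 Hz  (b) Q = 5.775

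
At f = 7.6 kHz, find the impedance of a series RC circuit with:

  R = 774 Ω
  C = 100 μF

Step 1 — Angular frequency: ω = 2π·f = 2π·7600 = 4.775e+04 rad/s.
Step 2 — Component impedances:
  R: Z = R = 774 Ω
  C: Z = 1/(jωC) = -j/(ω·C) = 0 - j0.2094 Ω
Step 3 — Series combination: Z_total = R + C = 774 - j0.2094 Ω = 774∠-0.0° Ω.

Z = 774 - j0.2094 Ω = 774∠-0.0° Ω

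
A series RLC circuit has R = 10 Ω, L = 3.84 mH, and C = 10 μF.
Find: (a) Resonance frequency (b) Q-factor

Step 1 — Resonance condition Im(Z)=0 gives ω₀ = 1/√(LC).
Step 2 — ω₀ = 1/√(0.00384·1e-05) = 5103 rad/s.
Step 3 — f₀ = ω₀/(2π) = 812.2 Hz.
Step 4 — Series Q: Q = ω₀L/R = 5103·0.00384/10 = 1.96.

(a) f₀ = 812.2 Hz  (b) Q = 1.96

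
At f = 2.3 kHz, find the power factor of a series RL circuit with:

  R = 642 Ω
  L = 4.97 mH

Step 1 — Angular frequency: ω = 2π·f = 2π·2300 = 1.445e+04 rad/s.
Step 2 — Component impedances:
  R: Z = R = 642 Ω
  L: Z = jωL = j·1.445e+04·0.00497 = 0 + j71.82 Ω
Step 3 — Series combination: Z_total = R + L = 642 + j71.82 Ω = 646∠6.4° Ω.
Step 4 — Power factor: PF = cos(φ) = Re(Z)/|Z| = 642/646 = 0.9938.
Step 5 — Type: Im(Z) = 71.82 ⇒ lagging (phase φ = 6.4°).

PF = 0.9938 (lagging, φ = 6.4°)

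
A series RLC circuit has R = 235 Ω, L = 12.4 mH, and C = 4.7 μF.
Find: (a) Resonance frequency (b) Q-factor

Step 1 — Resonance condition Im(Z)=0 gives ω₀ = 1/√(LC).
Step 2 — ω₀ = 1/√(0.0124·4.7e-06) = 4142 rad/s.
Step 3 — f₀ = ω₀/(2π) = 659.3 Hz.
Step 4 — Series Q: Q = ω₀L/R = 4142·0.0124/235 = 0.2186.

(a) f₀ = 659.3 Hz  (b) Q = 0.2186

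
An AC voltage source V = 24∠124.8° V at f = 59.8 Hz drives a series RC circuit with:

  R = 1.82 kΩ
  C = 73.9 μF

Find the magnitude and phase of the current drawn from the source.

Step 1 — Angular frequency: ω = 2π·f = 2π·59.8 = 375.7 rad/s.
Step 2 — Component impedances:
  R: Z = R = 1820 Ω
  C: Z = 1/(jωC) = -j/(ω·C) = 0 - j36.01 Ω
Step 3 — Series combination: Z_total = R + C = 1820 - j36.01 Ω = 1820∠-1.1° Ω.
Step 4 — Source phasor: V = 24∠124.8° V = -13.7 + j19.71 V.
Step 5 — Ohm's law: I = V / Z_total = (-13.7 + j19.71) / (1820 - j36.01) = -0.007737 + j0.01068 A.
Step 6 — Convert to polar: |I| = 0.01318 A, ∠I = 125.9°.

I = 0.01318∠125.9° A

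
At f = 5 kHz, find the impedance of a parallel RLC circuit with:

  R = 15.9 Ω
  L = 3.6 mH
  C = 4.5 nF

Step 1 — Angular frequency: ω = 2π·f = 2π·5000 = 3.142e+04 rad/s.
Step 2 — Component impedances:
  R: Z = R = 15.9 Ω
  L: Z = jωL = j·3.142e+04·0.0036 = 0 + j113.1 Ω
  C: Z = 1/(jωC) = -j/(ω·C) = 0 - j7074 Ω
Step 3 — Parallel combination: 1/Z_total = 1/R + 1/L + 1/C; Z_total = 15.6 + j2.158 Ω = 15.75∠7.9° Ω.

Z = 15.6 + j2.158 Ω = 15.75∠7.9° Ω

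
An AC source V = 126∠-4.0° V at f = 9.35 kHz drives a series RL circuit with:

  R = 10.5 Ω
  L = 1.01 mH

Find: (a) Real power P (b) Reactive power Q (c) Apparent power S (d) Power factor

Step 1 — Angular frequency: ω = 2π·f = 2π·9350 = 5.875e+04 rad/s.
Step 2 — Component impedances:
  R: Z = R = 10.5 Ω
  L: Z = jωL = j·5.875e+04·0.00101 = 0 + j59.34 Ω
Step 3 — Series combination: Z_total = R + L = 10.5 + j59.34 Ω = 60.26∠80.0° Ω.
Step 4 — Source phasor: V = 126∠-4.0° V = 125.7 - j8.789 V.
Step 5 — Current: I = V / Z = 0.2199 - j2.079 A = 2.091∠-84.0° A.
Step 6 — Complex power: S = V·I* = 45.91 + j259.4 VA.
Step 7 — Real power: P = Re(S) = 45.91 W.
Step 8 — Reactive power: Q = Im(S) = 259.4 VAR.
Step 9 — Apparent power: |S| = 263.5 VA.
Step 10 — Power factor: PF = P/|S| = 0.1743 (lagging).

(a) P = 45.91 W  (b) Q = 259.4 VAR  (c) S = 263.5 VA  (d) PF = 0.1743 (lagging)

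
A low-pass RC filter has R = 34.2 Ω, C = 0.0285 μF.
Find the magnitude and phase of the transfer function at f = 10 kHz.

Step 1 — Angular frequency: ω = 2π·1e+04 = 6.283e+04 rad/s.
Step 2 — Transfer function: H(jω) = 1/(1 + jωRC).
Step 3 — Denominator: 1 + jωRC = 1 + j·6.283e+04·34.2·2.85e-08 = 1 + j0.06124.
Step 4 — H = 0.9963 - j0.06101.
Step 5 — Magnitude: |H| = 0.9981 (-0.0 dB); phase: φ = -3.5°.

|H| = 0.9981 (-0.0 dB), φ = -3.5°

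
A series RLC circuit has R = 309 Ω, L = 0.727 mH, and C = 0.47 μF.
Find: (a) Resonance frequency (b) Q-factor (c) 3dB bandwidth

Step 1 — Resonance: ω₀ = 1/√(LC) = 1/√(0.000727·4.7e-07) = 5.41e+04 rad/s.
Step 2 — f₀ = ω₀/(2π) = 8610 Hz.
Step 3 — Series Q: Q = ω₀L/R = 5.41e+04·0.000727/309 = 0.1273.
Step 4 — Bandwidth: Δω = ω₀/Q = 4.25e+05 rad/s; BW = Δω/(2π) = 6.765e+04 Hz.

(a) f₀ = 8610 Hz  (b) Q = 0.1273  (c) BW = 6.765e+04 Hz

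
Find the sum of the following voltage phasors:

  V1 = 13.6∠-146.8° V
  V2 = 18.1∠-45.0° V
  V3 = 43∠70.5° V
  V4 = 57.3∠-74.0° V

Step 1 — Convert each phasor to rectangular form:
  V1 = 13.6·(cos(-146.8°) + j·sin(-146.8°)) = -11.38 - j7.447 V
  V2 = 18.1·(cos(-45.0°) + j·sin(-45.0°)) = 12.8 - j12.8 V
  V3 = 43·(cos(70.5°) + j·sin(70.5°)) = 14.35 + j40.53 V
  V4 = 57.3·(cos(-74.0°) + j·sin(-74.0°)) = 15.79 - j55.08 V
Step 2 — Sum components: V_total = 31.57 - j34.79 V.
Step 3 — Convert to polar: |V_total| = 46.98 V, ∠V_total = -47.8°.

V_total = 46.98∠-47.8° V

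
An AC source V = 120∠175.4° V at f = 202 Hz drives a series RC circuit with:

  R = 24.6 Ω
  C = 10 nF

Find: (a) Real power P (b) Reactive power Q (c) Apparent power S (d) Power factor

Step 1 — Angular frequency: ω = 2π·f = 2π·202 = 1269 rad/s.
Step 2 — Component impedances:
  R: Z = R = 24.6 Ω
  C: Z = 1/(jωC) = -j/(ω·C) = 0 - j7.879e+04 Ω
Step 3 — Series combination: Z_total = R + C = 24.6 - j7.879e+04 Ω = 7.879e+04∠-90.0° Ω.
Step 4 — Source phasor: V = 120∠175.4° V = -119.6 + j9.624 V.
Step 5 — Current: I = V / Z = -0.0001226 - j0.001518 A = 0.001523∠-94.6° A.
Step 6 — Complex power: S = V·I* = 5.706e-05 - j0.1828 VA.
Step 7 — Real power: P = Re(S) = 5.706e-05 W.
Step 8 — Reactive power: Q = Im(S) = -0.1828 VAR.
Step 9 — Apparent power: |S| = 0.1828 VA.
Step 10 — Power factor: PF = P/|S| = 0.0003122 (leading).

(a) P = 5.706e-05 W  (b) Q = -0.1828 VAR  (c) S = 0.1828 VA  (d) PF = 0.0003122 (leading)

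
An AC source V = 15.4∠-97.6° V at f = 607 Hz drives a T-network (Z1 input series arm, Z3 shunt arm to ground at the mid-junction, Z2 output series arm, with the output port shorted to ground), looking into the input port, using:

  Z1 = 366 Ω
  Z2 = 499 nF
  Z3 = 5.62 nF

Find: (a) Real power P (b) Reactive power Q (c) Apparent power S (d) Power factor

Step 1 — Angular frequency: ω = 2π·f = 2π·607 = 3814 rad/s.
Step 2 — Component impedances:
  Z1: Z = R = 366 Ω
  Z2: Z = 1/(jωC) = -j/(ω·C) = 0 - j525.4 Ω
  Z3: Z = 1/(jωC) = -j/(ω·C) = 0 - j4.665e+04 Ω
Step 3 — With the output port shorted to ground, the output series arm Z2 runs from the junction to ground; the shunt arm Z3 also runs from the junction to ground. They appear in parallel: Z3 || Z2 = 0 - j519.6 Ω.
Step 4 — Series with input arm Z1: Z_in = Z1 + (Z3 || Z2) = 366 - j519.6 Ω = 635.6∠-54.8° Ω.
Step 5 — Source phasor: V = 15.4∠-97.6° V = -2.037 - j15.26 V.
Step 6 — Current: I = V / Z = 0.01779 - j0.01645 A = 0.02423∠-42.8° A.
Step 7 — Complex power: S = V·I* = 0.2149 - j0.3051 VA.
Step 8 — Real power: P = Re(S) = 0.2149 W.
Step 9 — Reactive power: Q = Im(S) = -0.3051 VAR.
Step 10 — Apparent power: |S| = 0.3732 VA.
Step 11 — Power factor: PF = P/|S| = 0.5759 (leading).

(a) P = 0.2149 W  (b) Q = -0.3051 VAR  (c) S = 0.3732 VA  (d) PF = 0.5759 (leading)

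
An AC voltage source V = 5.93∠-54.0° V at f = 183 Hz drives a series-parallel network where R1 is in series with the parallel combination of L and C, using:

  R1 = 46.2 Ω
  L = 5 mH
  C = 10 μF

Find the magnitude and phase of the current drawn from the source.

Step 1 — Angular frequency: ω = 2π·f = 2π·183 = 1150 rad/s.
Step 2 — Component impedances:
  R1: Z = R = 46.2 Ω
  L: Z = jωL = j·1150·0.005 = 0 + j5.749 Ω
  C: Z = 1/(jωC) = -j/(ω·C) = 0 - j86.97 Ω
Step 3 — Parallel branch: L || C = 1/(1/L + 1/C) = 0 + j6.156 Ω.
Step 4 — Series with R1: Z_total = R1 + (L || C) = 46.2 + j6.156 Ω = 46.61∠7.6° Ω.
Step 5 — Source phasor: V = 5.93∠-54.0° V = 3.486 - j4.797 V.
Step 6 — Ohm's law: I = V / Z_total = (3.486 - j4.797) / (46.2 + j6.156) = 0.06053 - j0.1119 A.
Step 7 — Convert to polar: |I| = 0.1272 A, ∠I = -61.6°.

I = 0.1272∠-61.6° A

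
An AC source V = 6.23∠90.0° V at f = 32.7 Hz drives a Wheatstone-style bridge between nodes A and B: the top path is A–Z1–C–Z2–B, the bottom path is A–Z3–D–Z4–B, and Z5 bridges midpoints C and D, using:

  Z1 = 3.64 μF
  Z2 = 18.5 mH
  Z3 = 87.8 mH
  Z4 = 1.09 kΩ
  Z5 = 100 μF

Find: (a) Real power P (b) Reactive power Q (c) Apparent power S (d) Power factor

Step 1 — Angular frequency: ω = 2π·f = 2π·32.7 = 205.5 rad/s.
Step 2 — Component impedances:
  Z1: Z = 1/(jωC) = -j/(ω·C) = 0 - j1337 Ω
  Z2: Z = jωL = j·205.5·0.0185 = 0 + j3.801 Ω
  Z3: Z = jωL = j·205.5·0.0878 = 0 + j18.04 Ω
  Z4: Z = R = 1090 Ω
  Z5: Z = 1/(jωC) = -j/(ω·C) = 0 - j48.67 Ω
Step 3 — Bridge requires nodal analysis (the Z5 bridge couples midpoints C and D, so the two paths cannot be reduced to a simple series/parallel combination). Setting node B to ground and injecting 1 A at node A, the 3-node admittance system at A, C, D solves to V_A = Z_AB = 1.756 - j26.08 Ω = 26.13∠-86.1° Ω.
Step 4 — Source phasor: V = 6.23∠90.0° V = 0 + j6.23 V.
Step 5 — Current: I = V / Z = -0.2378 + j0.01601 A = 0.2384∠176.1° A.
Step 6 — Complex power: S = V·I* = 0.09977 - j1.482 VA.
Step 7 — Real power: P = Re(S) = 0.09977 W.
Step 8 — Reactive power: Q = Im(S) = -1.482 VAR.
Step 9 — Apparent power: |S| = 1.485 VA.
Step 10 — Power factor: PF = P/|S| = 0.06718 (leading).

(a) P = 0.09977 W  (b) Q = -1.482 VAR  (c) S = 1.485 VA  (d) PF = 0.06718 (leading)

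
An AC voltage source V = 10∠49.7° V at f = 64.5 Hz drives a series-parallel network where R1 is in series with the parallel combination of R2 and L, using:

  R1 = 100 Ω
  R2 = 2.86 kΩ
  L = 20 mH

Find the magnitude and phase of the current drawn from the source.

Step 1 — Angular frequency: ω = 2π·f = 2π·64.5 = 405.3 rad/s.
Step 2 — Component impedances:
  R1: Z = R = 100 Ω
  R2: Z = R = 2860 Ω
  L: Z = jωL = j·405.3·0.02 = 0 + j8.105 Ω
Step 3 — Parallel branch: R2 || L = 1/(1/R2 + 1/L) = 0.02297 + j8.105 Ω.
Step 4 — Series with R1: Z_total = R1 + (R2 || L) = 100 + j8.105 Ω = 100.4∠4.6° Ω.
Step 5 — Source phasor: V = 10∠49.7° V = 6.468 + j7.627 V.
Step 6 — Ohm's law: I = V / Z_total = (6.468 + j7.627) / (100 + j8.105) = 0.07038 + j0.07055 A.
Step 7 — Convert to polar: |I| = 0.09965 A, ∠I = 45.1°.

I = 0.09965∠45.1° A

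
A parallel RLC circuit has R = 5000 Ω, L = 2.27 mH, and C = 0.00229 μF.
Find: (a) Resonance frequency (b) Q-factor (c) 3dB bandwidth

Step 1 — Resonance: ω₀ = 1/√(LC) = 1/√(0.00227·2.29e-09) = 4.386e+05 rad/s.
Step 2 — f₀ = ω₀/(2π) = 6.981e+04 Hz.
Step 3 — Parallel Q: Q = R/(ω₀L) = 5000/(4.386e+05·0.00227) = 5.022.
Step 4 — Bandwidth: Δω = ω₀/Q = 8.734e+04 rad/s; BW = Δω/(2π) = 1.39e+04 Hz.

(a) f₀ = 6.981e+04 Hz  (b) Q = 5.022  (c) BW = 1.39e+04 Hz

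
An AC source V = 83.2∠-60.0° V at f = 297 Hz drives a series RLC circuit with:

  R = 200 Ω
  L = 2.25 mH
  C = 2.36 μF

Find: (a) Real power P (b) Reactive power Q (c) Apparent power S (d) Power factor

Step 1 — Angular frequency: ω = 2π·f = 2π·297 = 1866 rad/s.
Step 2 — Component impedances:
  R: Z = R = 200 Ω
  L: Z = jωL = j·1866·0.00225 = 0 + j4.199 Ω
  C: Z = 1/(jωC) = -j/(ω·C) = 0 - j227.1 Ω
Step 3 — Series combination: Z_total = R + L + C = 200 - j222.9 Ω = 299.4∠-48.1° Ω.
Step 4 — Source phasor: V = 83.2∠-60.0° V = 41.6 - j72.05 V.
Step 5 — Current: I = V / Z = 0.2719 - j0.05731 A = 0.2778∠-11.9° A.
Step 6 — Complex power: S = V·I* = 15.44 - j17.2 VA.
Step 7 — Real power: P = Re(S) = 15.44 W.
Step 8 — Reactive power: Q = Im(S) = -17.2 VAR.
Step 9 — Apparent power: |S| = 23.12 VA.
Step 10 — Power factor: PF = P/|S| = 0.6679 (leading).

(a) P = 15.44 W  (b) Q = -17.2 VAR  (c) S = 23.12 VA  (d) PF = 0.6679 (leading)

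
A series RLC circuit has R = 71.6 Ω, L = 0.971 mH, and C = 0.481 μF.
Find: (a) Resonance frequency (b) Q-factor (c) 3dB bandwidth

Step 1 — Resonance: ω₀ = 1/√(LC) = 1/√(0.000971·4.81e-07) = 4.627e+04 rad/s.
Step 2 — f₀ = ω₀/(2π) = 7364 Hz.
Step 3 — Series Q: Q = ω₀L/R = 4.627e+04·0.000971/71.6 = 0.6275.
Step 4 — Bandwidth: Δω = ω₀/Q = 7.374e+04 rad/s; BW = Δω/(2π) = 1.174e+04 Hz.

(a) f₀ = 7364 Hz  (b) Q = 0.6275  (c) BW = 1.174e+04 Hz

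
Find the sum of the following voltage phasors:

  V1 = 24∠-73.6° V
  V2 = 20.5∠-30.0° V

Step 1 — Convert each phasor to rectangular form:
  V1 = 24·(cos(-73.6°) + j·sin(-73.6°)) = 6.776 - j23.02 V
  V2 = 20.5·(cos(-30.0°) + j·sin(-30.0°)) = 17.75 - j10.25 V
Step 2 — Sum components: V_total = 24.53 - j33.27 V.
Step 3 — Convert to polar: |V_total| = 41.34 V, ∠V_total = -53.6°.

V_total = 41.34∠-53.6° V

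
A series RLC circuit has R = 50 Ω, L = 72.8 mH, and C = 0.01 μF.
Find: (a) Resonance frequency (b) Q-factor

Step 1 — Resonance condition Im(Z)=0 gives ω₀ = 1/√(LC).
Step 2 — ω₀ = 1/√(0.0728·1e-08) = 3.706e+04 rad/s.
Step 3 — f₀ = ω₀/(2π) = 5899 Hz.
Step 4 — Series Q: Q = ω₀L/R = 3.706e+04·0.0728/50 = 53.96.

(a) f₀ = 5899 Hz  (b) Q = 53.96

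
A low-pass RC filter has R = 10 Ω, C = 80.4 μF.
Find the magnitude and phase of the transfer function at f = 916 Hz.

Step 1 — Angular frequency: ω = 2π·916 = 5755 rad/s.
Step 2 — Transfer function: H(jω) = 1/(1 + jωRC).
Step 3 — Denominator: 1 + jωRC = 1 + j·5755·10·8.04e-05 = 1 + j4.627.
Step 4 — H = 0.04462 - j0.2065.
Step 5 — Magnitude: |H| = 0.2112 (-13.5 dB); phase: φ = -77.8°.

|H| = 0.2112 (-13.5 dB), φ = -77.8°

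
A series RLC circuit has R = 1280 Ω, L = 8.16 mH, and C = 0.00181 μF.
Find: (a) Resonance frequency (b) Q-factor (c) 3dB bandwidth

Step 1 — Resonance: ω₀ = 1/√(LC) = 1/√(0.00816·1.81e-09) = 2.602e+05 rad/s.
Step 2 — f₀ = ω₀/(2π) = 4.141e+04 Hz.
Step 3 — Series Q: Q = ω₀L/R = 2.602e+05·0.00816/1280 = 1.659.
Step 4 — Bandwidth: Δω = ω₀/Q = 1.569e+05 rad/s; BW = Δω/(2π) = 2.497e+04 Hz.

(a) f₀ = 4.141e+04 Hz  (b) Q = 1.659  (c) BW = 2.497e+04 Hz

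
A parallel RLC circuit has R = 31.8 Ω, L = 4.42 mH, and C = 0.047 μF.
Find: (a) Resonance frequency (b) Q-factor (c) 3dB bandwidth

Step 1 — Resonance: ω₀ = 1/√(LC) = 1/√(0.00442·4.7e-08) = 6.938e+04 rad/s.
Step 2 — f₀ = ω₀/(2π) = 1.104e+04 Hz.
Step 3 — Parallel Q: Q = R/(ω₀L) = 31.8/(6.938e+04·0.00442) = 0.1037.
Step 4 — Bandwidth: Δω = ω₀/Q = 6.691e+05 rad/s; BW = Δω/(2π) = 1.065e+05 Hz.

(a) f₀ = 1.104e+04 Hz  (b) Q = 0.1037  (c) BW = 1.065e+05 Hz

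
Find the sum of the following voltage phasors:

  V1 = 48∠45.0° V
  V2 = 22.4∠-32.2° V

Step 1 — Convert each phasor to rectangular form:
  V1 = 48·(cos(45.0°) + j·sin(45.0°)) = 33.94 + j33.94 V
  V2 = 22.4·(cos(-32.2°) + j·sin(-32.2°)) = 18.95 - j11.94 V
Step 2 — Sum components: V_total = 52.9 + j22 V.
Step 3 — Convert to polar: |V_total| = 57.29 V, ∠V_total = 22.6°.

V_total = 57.29∠22.6° V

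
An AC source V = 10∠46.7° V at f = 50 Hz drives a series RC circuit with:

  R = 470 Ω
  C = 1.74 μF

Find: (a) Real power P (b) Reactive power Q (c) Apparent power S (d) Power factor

Step 1 — Angular frequency: ω = 2π·f = 2π·50 = 314.2 rad/s.
Step 2 — Component impedances:
  R: Z = R = 470 Ω
  C: Z = 1/(jωC) = -j/(ω·C) = 0 - j1829 Ω
Step 3 — Series combination: Z_total = R + C = 470 - j1829 Ω = 1889∠-75.6° Ω.
Step 4 — Source phasor: V = 10∠46.7° V = 6.858 + j7.278 V.
Step 5 — Current: I = V / Z = -0.002828 + j0.004476 A = 0.005294∠122.3° A.
Step 6 — Complex power: S = V·I* = 0.01317 - j0.05128 VA.
Step 7 — Real power: P = Re(S) = 0.01317 W.
Step 8 — Reactive power: Q = Im(S) = -0.05128 VAR.
Step 9 — Apparent power: |S| = 0.05294 VA.
Step 10 — Power factor: PF = P/|S| = 0.2488 (leading).

(a) P = 0.01317 W  (b) Q = -0.05128 VAR  (c) S = 0.05294 VA  (d) PF = 0.2488 (leading)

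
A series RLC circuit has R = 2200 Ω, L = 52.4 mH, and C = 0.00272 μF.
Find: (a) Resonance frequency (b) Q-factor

Step 1 — Resonance condition Im(Z)=0 gives ω₀ = 1/√(LC).
Step 2 — ω₀ = 1/√(0.0524·2.72e-09) = 8.376e+04 rad/s.
Step 3 — f₀ = ω₀/(2π) = 1.333e+04 Hz.
Step 4 — Series Q: Q = ω₀L/R = 8.376e+04·0.0524/2200 = 1.995.

(a) f₀ = 1.333e+04 Hz  (b) Q = 1.995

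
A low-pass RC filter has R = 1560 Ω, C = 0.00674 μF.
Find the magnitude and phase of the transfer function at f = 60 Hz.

Step 1 — Angular frequency: ω = 2π·60 = 377 rad/s.
Step 2 — Transfer function: H(jω) = 1/(1 + jωRC).
Step 3 — Denominator: 1 + jωRC = 1 + j·377·1560·6.74e-09 = 1 + j0.003964.
Step 4 — H = 1 - j0.003964.
Step 5 — Magnitude: |H| = 1 (-0.0 dB); phase: φ = -0.2°.

|H| = 1 (-0.0 dB), φ = -0.2°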